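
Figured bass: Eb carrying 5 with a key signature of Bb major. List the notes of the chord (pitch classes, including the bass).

The written figures 5 are shorthand for 5/3: the 3 is implied.
A third above Eb in this key is G.
A fifth above Eb in this key is Bb.
Together with the bass Eb, this spells Eb major in root position.

Eb, G, Bb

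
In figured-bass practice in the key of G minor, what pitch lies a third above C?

Eb

Counting 2 letter steps above C lands on E; in G minor, that letter is Eb.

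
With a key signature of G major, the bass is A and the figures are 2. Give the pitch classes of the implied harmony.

The written figures 2 are shorthand for 6/4/2: the 6/4 are implied.
A second above A in this key is B.
A fourth above A in this key is D.
A sixth above A in this key is F#.
Together with the bass A, this spells B minor seventh in third inversion.

A, B, D, F#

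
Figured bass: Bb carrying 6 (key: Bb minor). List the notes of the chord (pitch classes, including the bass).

The written figures 6 are shorthand for 6/3: the 3 is implied.
A third above Bb in this key is Db.
A sixth above Bb in this key is Gb.
Together with the bass Bb, this spells Gb major in first inversion.

Bb, Db, Gb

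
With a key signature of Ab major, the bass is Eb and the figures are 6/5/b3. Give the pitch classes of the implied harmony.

Eb, Gb, Bb, C

A third above Eb in this key is G, lowered to Gb by the flat.
A fifth above Eb in this key is Bb.
A sixth above Eb in this key is C.
Together with the bass Eb, this spells C half-diminished seventh in first inversion.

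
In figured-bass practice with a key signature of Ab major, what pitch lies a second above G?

Ab

Counting 1 letter step above G lands on A; in Ab major, that letter is Ab.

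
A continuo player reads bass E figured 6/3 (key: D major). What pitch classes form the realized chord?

E, G, C#

A third above E in this key is G.
A sixth above E in this key is C#.
Together with the bass E, this spells C# diminished in first inversion.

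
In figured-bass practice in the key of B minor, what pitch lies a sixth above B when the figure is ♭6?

Counting 5 letter steps above B lands on G; in B minor, that letter is G.
The b6 figure lowers it a semitone, giving Gb.

Gb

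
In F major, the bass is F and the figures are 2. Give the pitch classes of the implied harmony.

F, G, Bb, D

The written figures 2 are shorthand for 6/4/2: the 6/4 are implied.
A second above F in this key is G.
A fourth above F in this key is Bb.
A sixth above F in this key is D.
Together with the bass F, this spells G minor seventh in third inversion.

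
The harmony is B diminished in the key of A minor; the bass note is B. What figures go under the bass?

no figures

B is the root of B diminished, so the chord is in root position.
A triad in root position is figured 5/3, conventionally abbreviated (no figures — root-position triad).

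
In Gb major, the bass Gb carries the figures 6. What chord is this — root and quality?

The figures 6 indicate a triad in first inversion.
In first inversion the root lies a sixth above the bass: a sixth above Gb in Gb major is Eb.
The chord tones are Gb, Bb, Eb, giving Eb minor.

Eb minor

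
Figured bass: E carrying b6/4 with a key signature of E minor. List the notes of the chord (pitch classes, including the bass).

E, A, Cb

A fourth above E in this key is A.
A sixth above E in this key is C, lowered to Cb by the flat.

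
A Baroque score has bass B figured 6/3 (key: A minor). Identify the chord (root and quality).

G major

The figures 6/3 indicate a triad in first inversion.
In first inversion the root lies a sixth above the bass: a sixth above B in A minor is G.
The chord tones are B, D, G, giving G major.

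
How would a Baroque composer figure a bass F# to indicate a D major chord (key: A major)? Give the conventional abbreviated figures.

F# is the third of D major, so the chord is in first inversion.
A triad in first inversion is figured 6/3, conventionally abbreviated 6.

6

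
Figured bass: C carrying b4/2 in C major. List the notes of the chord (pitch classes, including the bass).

C, D, Fb, A

The written figures b4/2 are shorthand for 6/4/2: the 6 is implied.
A second above C in this key is D.
A fourth above C in this key is F, lowered to Fb by the flat.
A sixth above C in this key is A.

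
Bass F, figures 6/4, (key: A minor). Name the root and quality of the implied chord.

B diminished

The figures 6/4 indicate a triad in second inversion.
In second inversion the root lies a fourth above the bass: a fourth above F in A minor is B.
The chord tones are F, B, D, giving B diminished.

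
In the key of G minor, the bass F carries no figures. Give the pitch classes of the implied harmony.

F, A, C

An unfigured bass implies 5/3.
A third above F in this key is A.
A fifth above F in this key is C.
Together with the bass F, this spells F major in root position.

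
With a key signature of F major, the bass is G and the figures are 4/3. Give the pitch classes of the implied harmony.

G, Bb, C, E

The written figures 4/3 are shorthand for 6/4/3: the 6 is implied.
A third above G in this key is Bb.
A fourth above G in this key is C.
A sixth above G in this key is E.
Together with the bass G, this spells C dominant seventh in second inversion.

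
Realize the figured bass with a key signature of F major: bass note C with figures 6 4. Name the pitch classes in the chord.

A fourth above C in this key is F.
A sixth above C in this key is A.
Together with the bass C, this spells F major in second inversion.

C, F, A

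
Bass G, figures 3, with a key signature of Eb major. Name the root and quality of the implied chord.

The figures 3 indicate a triad in root position.
In root position the bass is the root, so the root is G.
The chord tones are G, Bb, D, giving G minor.

G minor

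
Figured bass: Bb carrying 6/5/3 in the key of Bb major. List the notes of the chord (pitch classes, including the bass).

Bb, D, F, G

A third above Bb in this key is D.
A fifth above Bb in this key is F.
A sixth above Bb in this key is G.
Together with the bass Bb, this spells G minor seventh in first inversion.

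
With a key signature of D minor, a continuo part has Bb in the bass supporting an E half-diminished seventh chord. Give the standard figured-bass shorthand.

Bb is the fifth of E half-diminished seventh, so the chord is in second inversion.
A seventh chord in second inversion is figured 6/4/3, conventionally abbreviated 4/3.

4/3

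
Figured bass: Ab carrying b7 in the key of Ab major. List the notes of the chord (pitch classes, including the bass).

Ab, C, Eb, Gb

The written figures b7 are shorthand for 7/5/3: the 5/3 are implied.
A third above Ab in this key is C.
A fifth above Ab in this key is Eb.
A seventh above Ab in this key is G, lowered to Gb by the flat.
Together with the bass Ab, this spells Ab dominant seventh in root position.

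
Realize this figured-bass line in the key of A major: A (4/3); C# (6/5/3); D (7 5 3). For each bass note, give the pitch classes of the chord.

A (6/4/3): A, C#, D, F#.
C# (6/5/3): C#, E, G#, A.
D (7/5/3): D, F#, A, C#.

A, C#, D, F# | C#, E, G#, A | D, F#, A, C#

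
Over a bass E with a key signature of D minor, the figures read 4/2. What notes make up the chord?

E, F, A, C

The written figures 4/2 are shorthand for 6/4/2: the 6 is implied.
A second above E in this key is F.
A fourth above E in this key is A.
A sixth above E in this key is C.
Together with the bass E, this spells F major seventh in third inversion.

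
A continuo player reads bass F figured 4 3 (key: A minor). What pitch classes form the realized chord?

F, A, B, D

The written figures 4 3 are shorthand for 6/4/3: the 6 is implied.
A third above F in this key is A.
A fourth above F in this key is B.
A sixth above F in this key is D.
Together with the bass F, this spells B half-diminished seventh in second inversion.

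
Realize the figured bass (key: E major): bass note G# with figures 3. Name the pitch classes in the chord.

G#, B, D#

The written figures 3 are shorthand for 5/3: the 5 is implied.
A third above G# in this key is B.
A fifth above G# in this key is D#.
Together with the bass G#, this spells G# minor in root position.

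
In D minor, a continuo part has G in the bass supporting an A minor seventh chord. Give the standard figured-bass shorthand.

4/2

G is the seventh of A minor seventh, so the chord is in third inversion.
A seventh chord in third inversion is figured 6/4/2, conventionally abbreviated 4/2.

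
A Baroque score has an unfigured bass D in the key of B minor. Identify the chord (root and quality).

D major

An unfigured bass indicates a triad in root position.
In root position the bass is the root, so the root is D.
The chord tones are D, F#, A, giving D major.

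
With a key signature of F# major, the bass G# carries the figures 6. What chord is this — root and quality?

E# diminished

The figures 6 indicate a triad in first inversion.
In first inversion the root lies a sixth above the bass: a sixth above G# in F# major is E#.
The chord tones are G#, B, E#, giving E# diminished.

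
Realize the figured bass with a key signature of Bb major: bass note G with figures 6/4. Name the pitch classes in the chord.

G, C, Eb

A fourth above G in this key is C.
A sixth above G in this key is Eb.
Together with the bass G, this spells C minor in second inversion.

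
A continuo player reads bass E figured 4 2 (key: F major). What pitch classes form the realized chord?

E, F, A, C

The written figures 4 2 are shorthand for 6/4/2: the 6 is implied.
A second above E in this key is F.
A fourth above E in this key is A.
A sixth above E in this key is C.
Together with the bass E, this spells F major seventh in third inversion.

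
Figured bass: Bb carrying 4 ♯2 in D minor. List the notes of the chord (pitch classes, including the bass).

The written figures 4 ♯2 are shorthand for 6/4/2: the 6 is implied.
A second above Bb in this key is C, raised to C# by the sharp.
A fourth above Bb in this key is E.
A sixth above Bb in this key is G.
Together with the bass Bb, this spells C# diminished seventh in third inversion.

Bb, C#, E, G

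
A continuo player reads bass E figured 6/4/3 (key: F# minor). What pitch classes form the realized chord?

A third above E in this key is G#.
A fourth above E in this key is A.
A sixth above E in this key is C#.
Together with the bass E, this spells A major seventh in second inversion.

E, G#, A, C#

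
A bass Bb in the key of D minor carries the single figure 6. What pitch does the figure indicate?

Counting 5 letter steps above Bb lands on G; in D minor, that letter is G.

G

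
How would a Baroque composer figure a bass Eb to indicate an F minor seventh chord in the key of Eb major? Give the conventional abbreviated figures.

4/2

Eb is the seventh of F minor seventh, so the chord is in third inversion.
A seventh chord in third inversion is figured 6/4/2, conventionally abbreviated 4/2.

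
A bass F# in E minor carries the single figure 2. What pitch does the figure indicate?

Counting 1 letter step above F# lands on G; in E minor, that letter is G.

G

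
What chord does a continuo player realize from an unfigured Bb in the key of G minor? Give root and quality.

An unfigured bass indicates a triad in root position.
In root position the bass is the root, so the root is Bb.
The chord tones are Bb, D, F, giving Bb major.

Bb major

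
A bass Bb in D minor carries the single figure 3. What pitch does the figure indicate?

D

Counting 2 letter steps above Bb lands on D; in D minor, that letter is D.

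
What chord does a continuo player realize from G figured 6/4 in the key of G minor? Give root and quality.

The figures 6/4 indicate a triad in second inversion.
In second inversion the root lies a fourth above the bass: a fourth above G in G minor is C.
The chord tones are G, C, Eb, giving C minor.

C minor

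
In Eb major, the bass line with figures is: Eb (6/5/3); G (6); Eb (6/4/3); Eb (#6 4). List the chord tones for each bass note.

Eb (6/5/3): Eb, G, Bb, C.
G (6/3): G, Bb, Eb.
Eb (6/4/3): Eb, G, Ab, C.
Eb (#6/4): Eb, Ab, C#.

Eb, G, Bb, C | G, Bb, Eb | Eb, G, Ab, C | Eb, Ab, C#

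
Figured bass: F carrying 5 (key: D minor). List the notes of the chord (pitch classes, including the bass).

The written figures 5 are shorthand for 5/3: the 3 is implied.
A third above F in this key is A.
A fifth above F in this key is C.
Together with the bass F, this spells F major in root position.

F, A, C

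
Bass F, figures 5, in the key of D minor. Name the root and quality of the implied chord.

F major

The figures 5 indicate a triad in root position.
In root position the bass is the root, so the root is F.
The chord tones are F, A, C, giving F major.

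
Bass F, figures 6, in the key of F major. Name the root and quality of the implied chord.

D minor

The figures 6 indicate a triad in first inversion.
In first inversion the root lies a sixth above the bass: a sixth above F in F major is D.
The chord tones are F, A, D, giving D minor.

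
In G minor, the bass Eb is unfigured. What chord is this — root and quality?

An unfigured bass indicates a triad in root position.
In root position the bass is the root, so the root is Eb.
The chord tones are Eb, G, Bb, giving Eb major.

Eb major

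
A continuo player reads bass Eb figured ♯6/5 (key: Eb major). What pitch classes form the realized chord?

Eb, G, Bb, C#

The written figures ♯6/5 are shorthand for 6/5/3: the 3 is implied.
A third above Eb in this key is G.
A fifth above Eb in this key is Bb.
A sixth above Eb in this key is C, raised to C# by the sharp.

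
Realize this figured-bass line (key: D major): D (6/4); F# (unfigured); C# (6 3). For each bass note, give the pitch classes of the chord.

D (6/4): D, G, B.
F# (5/3): F#, A, C#.
C# (6/3): C#, E, A.

D, G, B | F#, A, C# | C#, E, A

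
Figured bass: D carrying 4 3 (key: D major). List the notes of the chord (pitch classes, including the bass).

The written figures 4 3 are shorthand for 6/4/3: the 6 is implied.
A third above D in this key is F#.
A fourth above D in this key is G.
A sixth above D in this key is B.
Together with the bass D, this spells G major seventh in second inversion.

D, F#, G, B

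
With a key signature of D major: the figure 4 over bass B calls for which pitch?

Counting 3 letter steps above B lands on E; in D major, that letter is E.

E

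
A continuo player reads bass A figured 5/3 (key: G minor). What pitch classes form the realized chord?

A, C, Eb

A third above A in this key is C.
A fifth above A in this key is Eb.
Together with the bass A, this spells A diminished in root position.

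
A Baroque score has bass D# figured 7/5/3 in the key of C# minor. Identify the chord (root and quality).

D# half-diminished seventh

The figures 7/5/3 indicate a seventh chord in root position.
In root position the bass is the root, so the root is D#.
The chord tones are D#, F#, A, C#, giving D# half-diminished seventh.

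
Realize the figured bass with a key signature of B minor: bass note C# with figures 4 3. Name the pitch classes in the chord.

The written figures 4 3 are shorthand for 6/4/3: the 6 is implied.
A third above C# in this key is E.
A fourth above C# in this key is F#.
A sixth above C# in this key is A.
Together with the bass C#, this spells F# minor seventh in second inversion.

C#, E, F#, A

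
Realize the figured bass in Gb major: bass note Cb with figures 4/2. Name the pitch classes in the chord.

Cb, Db, F, Ab

The written figures 4/2 are shorthand for 6/4/2: the 6 is implied.
A second above Cb in this key is Db.
A fourth above Cb in this key is F.
A sixth above Cb in this key is Ab.
Together with the bass Cb, this spells Db dominant seventh in third inversion.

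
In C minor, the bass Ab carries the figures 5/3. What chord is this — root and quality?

The figures 5/3 indicate a triad in root position.
In root position the bass is the root, so the root is Ab.
The chord tones are Ab, C, Eb, giving Ab major.

Ab major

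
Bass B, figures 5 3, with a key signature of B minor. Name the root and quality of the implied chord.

B minor

The figures 5 3 indicate a triad in root position.
In root position the bass is the root, so the root is B.
The chord tones are B, D, F#, giving B minor.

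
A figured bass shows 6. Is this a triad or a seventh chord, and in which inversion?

triad, first inversion

6 is shorthand for 6/3.
Intervals of 6/3 above the bass form a triad; the bass is the third, so this is first inversion.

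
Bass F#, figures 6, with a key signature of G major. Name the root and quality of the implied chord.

D major

The figures 6 indicate a triad in first inversion.
In first inversion the root lies a sixth above the bass: a sixth above F# in G major is D.
The chord tones are F#, A, D, giving D major.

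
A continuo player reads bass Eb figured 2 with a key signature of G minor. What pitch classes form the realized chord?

The written figures 2 are shorthand for 6/4/2: the 6/4 are implied.
A second above Eb in this key is F.
A fourth above Eb in this key is A.
A sixth above Eb in this key is C.
Together with the bass Eb, this spells F dominant seventh in third inversion.

Eb, F, A, C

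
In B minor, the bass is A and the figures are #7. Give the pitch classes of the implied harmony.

The written figures #7 are shorthand for 7/5/3: the 5/3 are implied.
A third above A in this key is C#.
A fifth above A in this key is E.
A seventh above A in this key is G, raised to G# by the sharp.
Together with the bass A, this spells A major seventh in root position.

A, C#, E, G#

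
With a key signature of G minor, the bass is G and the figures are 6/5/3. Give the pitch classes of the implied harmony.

G, Bb, D, Eb

A third above G in this key is Bb.
A fifth above G in this key is D.
A sixth above G in this key is Eb.
Together with the bass G, this spells Eb major seventh in first inversion.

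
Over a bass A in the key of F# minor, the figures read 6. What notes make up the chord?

The written figures 6 are shorthand for 6/3: the 3 is implied.
A third above A in this key is C#.
A sixth above A in this key is F#.
Together with the bass A, this spells F# minor in first inversion.

A, C#, F#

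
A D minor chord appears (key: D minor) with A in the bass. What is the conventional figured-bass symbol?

6/4

A is the fifth of D minor, so the chord is in second inversion.
A triad in second inversion is figured 6/4, conventionally abbreviated 6/4.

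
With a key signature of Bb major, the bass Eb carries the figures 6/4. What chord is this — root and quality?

A diminished

The figures 6/4 indicate a triad in second inversion.
In second inversion the root lies a fourth above the bass: a fourth above Eb in Bb major is A.
The chord tones are Eb, A, C, giving A diminished.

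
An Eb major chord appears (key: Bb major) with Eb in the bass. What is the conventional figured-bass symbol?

Eb is the root of Eb major, so the chord is in root position.
A triad in root position is figured 5/3, conventionally abbreviated (no figures — root-position triad).

no figures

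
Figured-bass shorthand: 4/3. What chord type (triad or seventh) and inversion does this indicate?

seventh chord, second inversion

4/3 is shorthand for 6/4/3.
Intervals of 6/4/3 above the bass form a seventh chord; the bass is the fifth, so this is second inversion.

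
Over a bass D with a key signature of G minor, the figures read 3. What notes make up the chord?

The written figures 3 are shorthand for 5/3: the 5 is implied.
A third above D in this key is F.
A fifth above D in this key is A.
Together with the bass D, this spells D minor in root position.

D, F, A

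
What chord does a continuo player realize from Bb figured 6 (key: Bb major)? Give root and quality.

The figures 6 indicate a triad in first inversion.
In first inversion the root lies a sixth above the bass: a sixth above Bb in Bb major is G.
The chord tones are Bb, D, G, giving G minor.

G minor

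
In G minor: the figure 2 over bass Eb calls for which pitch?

F

Counting 1 letter step above Eb lands on F; in G minor, that letter is F.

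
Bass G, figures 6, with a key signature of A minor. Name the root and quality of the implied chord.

The figures 6 indicate a triad in first inversion.
In first inversion the root lies a sixth above the bass: a sixth above G in A minor is E.
The chord tones are G, B, E, giving E minor.

E minor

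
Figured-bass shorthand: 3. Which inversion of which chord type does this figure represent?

3 is shorthand for 5/3.
Intervals of 5/3 above the bass form a triad; the bass is the root, so this is root position.

triad, root position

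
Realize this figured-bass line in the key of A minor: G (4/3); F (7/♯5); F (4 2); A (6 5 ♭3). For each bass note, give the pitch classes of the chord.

G (6/4/3): G, B, C, E.
F (7/#5/3): F, A, C#, E.
F (6/4/2): F, G, B, D.
A (6/5/b3): A, Cb, E, F.

G, B, C, E | F, A, C#, E | F, G, B, D | A, Cb, E, F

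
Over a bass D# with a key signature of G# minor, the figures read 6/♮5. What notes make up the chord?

D#, F#, A, B

The written figures 6/♮5 are shorthand for 6/5/3: the 3 is implied.
A third above D# in this key is F#.
A fifth above D# in this key is A#, made natural (A) by the ♮ figure.
A sixth above D# in this key is B.
Together with the bass D#, this spells B dominant seventh in first inversion.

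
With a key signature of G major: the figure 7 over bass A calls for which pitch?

G

Counting 6 letter steps above A lands on G; in G major, that letter is G.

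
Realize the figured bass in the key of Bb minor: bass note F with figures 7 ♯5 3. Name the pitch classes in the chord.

F, Ab, C#, Eb

A third above F in this key is Ab.
A fifth above F in this key is C, raised to C# by the sharp.
A seventh above F in this key is Eb.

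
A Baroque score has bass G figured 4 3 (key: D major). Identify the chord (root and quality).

C# half-diminished seventh

The figures 4 3 indicate a seventh chord in second inversion.
In second inversion the root lies a fourth above the bass: a fourth above G in D major is C#.
The chord tones are G, B, C#, E, giving C# half-diminished seventh.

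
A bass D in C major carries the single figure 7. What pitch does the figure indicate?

C

Counting 6 letter steps above D lands on C; in C major, that letter is C.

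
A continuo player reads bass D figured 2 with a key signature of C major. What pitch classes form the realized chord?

The written figures 2 are shorthand for 6/4/2: the 6/4 are implied.
A second above D in this key is E.
A fourth above D in this key is G.
A sixth above D in this key is B.
Together with the bass D, this spells E minor seventh in third inversion.

D, E, G, B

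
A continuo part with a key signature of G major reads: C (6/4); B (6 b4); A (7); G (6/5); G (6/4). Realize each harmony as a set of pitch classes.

C (6/4): C, F#, A.
B (6/b4): B, Eb, G.
A (7/5/3): A, C, E, G.
G (6/5/3): G, B, D, E.
G (6/4): G, C, E.

C, F#, A | B, Eb, G | A, C, E, G | G, B, D, E | G, C, E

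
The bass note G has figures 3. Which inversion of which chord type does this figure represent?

triad, root position

3 is shorthand for 5/3.
Intervals of 5/3 above the bass form a triad; the bass is the root, so this is root position.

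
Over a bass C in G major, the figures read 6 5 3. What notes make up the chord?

A third above C in this key is E.
A fifth above C in this key is G.
A sixth above C in this key is A.
Together with the bass C, this spells A minor seventh in first inversion.

C, E, G, A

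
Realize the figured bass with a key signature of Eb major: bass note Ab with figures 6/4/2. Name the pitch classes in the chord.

Ab, Bb, D, F

A second above Ab in this key is Bb.
A fourth above Ab in this key is D.
A sixth above Ab in this key is F.
Together with the bass Ab, this spells Bb dominant seventh in third inversion.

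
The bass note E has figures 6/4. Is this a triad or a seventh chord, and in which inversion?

Intervals of 6/4 above the bass form a triad; the bass is the fifth, so this is second inversion.

triad, second inversion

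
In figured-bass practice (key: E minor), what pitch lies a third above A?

C

Counting 2 letter steps above A lands on C; in E minor, that letter is C.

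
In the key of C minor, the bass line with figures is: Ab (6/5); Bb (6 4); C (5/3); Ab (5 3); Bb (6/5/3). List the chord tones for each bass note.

Ab (6/5/3): Ab, C, Eb, F.
Bb (6/4): Bb, Eb, G.
C (5/3): C, Eb, G.
Ab (5/3): Ab, C, Eb.
Bb (6/5/3): Bb, D, F, G.

Ab, C, Eb, F | Bb, Eb, G | C, Eb, G | Ab, C, Eb | Bb, D, F, G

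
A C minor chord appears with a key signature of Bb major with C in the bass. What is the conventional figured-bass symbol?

C is the root of C minor, so the chord is in root position.
A triad in root position is figured 5/3, conventionally abbreviated (no figures — root-position triad).

no figures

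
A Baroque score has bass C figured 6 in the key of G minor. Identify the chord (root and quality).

The figures 6 indicate a triad in first inversion.
In first inversion the root lies a sixth above the bass: a sixth above C in G minor is A.
The chord tones are C, Eb, A, giving A diminished.

A diminished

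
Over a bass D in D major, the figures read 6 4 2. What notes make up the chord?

D, E, G, B

A second above D in this key is E.
A fourth above D in this key is G.
A sixth above D in this key is B.
Together with the bass D, this spells E minor seventh in third inversion.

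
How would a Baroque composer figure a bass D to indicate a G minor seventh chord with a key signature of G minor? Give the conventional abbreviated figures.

4/3

D is the fifth of G minor seventh, so the chord is in second inversion.
A seventh chord in second inversion is figured 6/4/3, conventionally abbreviated 4/3.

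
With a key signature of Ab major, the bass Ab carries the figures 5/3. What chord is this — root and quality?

The figures 5/3 indicate a triad in root position.
In root position the bass is the root, so the root is Ab.
The chord tones are Ab, C, Eb, giving Ab major.

Ab major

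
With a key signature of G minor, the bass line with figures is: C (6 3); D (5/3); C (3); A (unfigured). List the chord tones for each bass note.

C, Eb, A | D, F, A | C, Eb, G | A, C, Eb

C (6/3): C, Eb, A.
D (5/3): D, F, A.
C (5/3): C, Eb, G.
A (5/3): A, C, Eb.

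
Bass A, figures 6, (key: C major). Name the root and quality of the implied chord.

F major

The figures 6 indicate a triad in first inversion.
In first inversion the root lies a sixth above the bass: a sixth above A in C major is F.
The chord tones are A, C, F, giving F major.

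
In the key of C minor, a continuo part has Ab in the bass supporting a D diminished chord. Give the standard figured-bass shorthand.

6/4

Ab is the fifth of D diminished, so the chord is in second inversion.
A triad in second inversion is figured 6/4, conventionally abbreviated 6/4.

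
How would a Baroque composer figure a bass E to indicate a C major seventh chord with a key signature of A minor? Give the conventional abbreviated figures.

6/5

E is the third of C major seventh, so the chord is in first inversion.
A seventh chord in first inversion is figured 6/5/3, conventionally abbreviated 6/5.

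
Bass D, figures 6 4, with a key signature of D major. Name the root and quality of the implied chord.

The figures 6 4 indicate a triad in second inversion.
In second inversion the root lies a fourth above the bass: a fourth above D in D major is G.
The chord tones are D, G, B, giving G major.

G major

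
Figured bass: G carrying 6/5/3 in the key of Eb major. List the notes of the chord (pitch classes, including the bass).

A third above G in this key is Bb.
A fifth above G in this key is D.
A sixth above G in this key is Eb.
Together with the bass G, this spells Eb major seventh in first inversion.

G, Bb, D, Eb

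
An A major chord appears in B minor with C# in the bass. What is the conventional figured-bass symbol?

6

C# is the third of A major, so the chord is in first inversion.
A triad in first inversion is figured 6/3, conventionally abbreviated 6.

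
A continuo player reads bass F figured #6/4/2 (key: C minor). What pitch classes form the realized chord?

A second above F in this key is G.
A fourth above F in this key is Bb.
A sixth above F in this key is D, raised to D# by the sharp.

F, G, Bb, D#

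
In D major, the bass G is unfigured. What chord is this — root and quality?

An unfigured bass indicates a triad in root position.
In root position the bass is the root, so the root is G.
The chord tones are G, B, D, giving G major.

G major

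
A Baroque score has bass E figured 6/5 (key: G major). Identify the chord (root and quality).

C major seventh

The figures 6/5 indicate a seventh chord in first inversion.
In first inversion the root lies a sixth above the bass: a sixth above E in G major is C.
The chord tones are E, G, B, C, giving C major seventh.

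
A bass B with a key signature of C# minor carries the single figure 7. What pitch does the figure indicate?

Counting 6 letter steps above B lands on A; in C# minor, that letter is A.

A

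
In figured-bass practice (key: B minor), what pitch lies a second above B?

Counting 1 letter step above B lands on C; in B minor, that letter is C#.

C#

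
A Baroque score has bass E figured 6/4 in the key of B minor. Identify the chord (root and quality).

The figures 6/4 indicate a triad in second inversion.
In second inversion the root lies a fourth above the bass: a fourth above E in B minor is A.
The chord tones are E, A, C#, giving A major.

A major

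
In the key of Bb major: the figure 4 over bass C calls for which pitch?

F

Counting 3 letter steps above C lands on F; in Bb major, that letter is F.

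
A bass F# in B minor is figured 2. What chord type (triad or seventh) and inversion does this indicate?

2 is shorthand for 6/4/2.
Intervals of 6/4/2 above the bass form a seventh chord; the bass is the seventh, so this is third inversion.

seventh chord, third inversion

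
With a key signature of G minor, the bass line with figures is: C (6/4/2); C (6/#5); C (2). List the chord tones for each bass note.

C, D, F, A | C, Eb, G#, A | C, D, F, A

C (6/4/2): C, D, F, A.
C (6/#5/3): C, Eb, G#, A.
C (6/4/2): C, D, F, A.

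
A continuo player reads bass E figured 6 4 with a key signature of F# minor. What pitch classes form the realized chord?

A fourth above E in this key is A.
A sixth above E in this key is C#.
Together with the bass E, this spells A major in second inversion.

E, A, C#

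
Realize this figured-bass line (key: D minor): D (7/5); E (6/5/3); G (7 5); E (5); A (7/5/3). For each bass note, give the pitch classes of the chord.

D (7/5/3): D, F, A, C.
E (6/5/3): E, G, Bb, C.
G (7/5/3): G, Bb, D, F.
E (5/3): E, G, Bb.
A (7/5/3): A, C, E, G.

D, F, A, C | E, G, Bb, C | G, Bb, D, F | E, G, Bb | A, C, E, G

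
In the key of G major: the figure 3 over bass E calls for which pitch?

G

Counting 2 letter steps above E lands on G; in G major, that letter is G.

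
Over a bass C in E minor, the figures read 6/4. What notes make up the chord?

A fourth above C in this key is F#.
A sixth above C in this key is A.
Together with the bass C, this spells F# diminished in second inversion.

C, F#, A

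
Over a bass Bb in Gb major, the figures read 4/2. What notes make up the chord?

Bb, Cb, Eb, Gb

The written figures 4/2 are shorthand for 6/4/2: the 6 is implied.
A second above Bb in this key is Cb.
A fourth above Bb in this key is Eb.
A sixth above Bb in this key is Gb.
Together with the bass Bb, this spells Cb major seventh in third inversion.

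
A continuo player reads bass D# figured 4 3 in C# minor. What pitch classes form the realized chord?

The written figures 4 3 are shorthand for 6/4/3: the 6 is implied.
A third above D# in this key is F#.
A fourth above D# in this key is G#.
A sixth above D# in this key is B.
Together with the bass D#, this spells G# minor seventh in second inversion.

D#, F#, G#, B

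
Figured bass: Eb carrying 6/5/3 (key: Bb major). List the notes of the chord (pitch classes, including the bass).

A third above Eb in this key is G.
A fifth above Eb in this key is Bb.
A sixth above Eb in this key is C.
Together with the bass Eb, this spells C minor seventh in first inversion.

Eb, G, Bb, C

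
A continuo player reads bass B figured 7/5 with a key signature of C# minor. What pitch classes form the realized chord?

B, D#, F#, A

The written figures 7/5 are shorthand for 7/5/3: the 3 is implied.
A third above B in this key is D#.
A fifth above B in this key is F#.
A seventh above B in this key is A.
Together with the bass B, this spells B dominant seventh in root position.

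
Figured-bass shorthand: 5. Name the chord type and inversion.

triad, root position

5 is shorthand for 5/3.
Intervals of 5/3 above the bass form a triad; the bass is the root, so this is root position.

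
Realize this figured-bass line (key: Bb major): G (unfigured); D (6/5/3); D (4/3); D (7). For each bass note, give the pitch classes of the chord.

G, Bb, D | D, F, A, Bb | D, F, G, Bb | D, F, A, C

G (5/3): G, Bb, D.
D (6/5/3): D, F, A, Bb.
D (6/4/3): D, F, G, Bb.
D (7/5/3): D, F, A, C.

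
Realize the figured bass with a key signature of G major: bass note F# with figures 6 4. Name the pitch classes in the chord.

F#, B, D

A fourth above F# in this key is B.
A sixth above F# in this key is D.
Together with the bass F#, this spells B minor in second inversion.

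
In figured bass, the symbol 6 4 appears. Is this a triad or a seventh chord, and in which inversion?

triad, second inversion

Intervals of 6/4 above the bass form a triad; the bass is the fifth, so this is second inversion.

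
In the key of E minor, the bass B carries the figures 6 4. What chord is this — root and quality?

The figures 6 4 indicate a triad in second inversion.
In second inversion the root lies a fourth above the bass: a fourth above B in E minor is E.
The chord tones are B, E, G, giving E minor.

E minor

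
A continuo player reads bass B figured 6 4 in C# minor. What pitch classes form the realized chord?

A fourth above B in this key is E.
A sixth above B in this key is G#.
Together with the bass B, this spells E major in second inversion.

B, E, G#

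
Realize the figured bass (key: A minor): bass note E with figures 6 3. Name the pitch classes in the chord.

E, G, C

A third above E in this key is G.
A sixth above E in this key is C.
Together with the bass E, this spells C major in first inversion.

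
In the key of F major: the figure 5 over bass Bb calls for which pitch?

Counting 4 letter steps above Bb lands on F; in F major, that letter is F.

F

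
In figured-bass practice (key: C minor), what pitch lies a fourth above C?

Counting 3 letter steps above C lands on F; in C minor, that letter is F.

F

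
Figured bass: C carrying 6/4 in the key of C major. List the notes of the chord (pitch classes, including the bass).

A fourth above C in this key is F.
A sixth above C in this key is A.
Together with the bass C, this spells F major in second inversion.

C, F, A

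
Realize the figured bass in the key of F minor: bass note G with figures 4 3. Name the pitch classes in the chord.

The written figures 4 3 are shorthand for 6/4/3: the 6 is implied.
A third above G in this key is Bb.
A fourth above G in this key is C.
A sixth above G in this key is Eb.
Together with the bass G, this spells C minor seventh in second inversion.

G, Bb, C, Eb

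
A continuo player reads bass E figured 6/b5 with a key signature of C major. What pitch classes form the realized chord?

E, G, Bb, C

The written figures 6/b5 are shorthand for 6/5/3: the 3 is implied.
A third above E in this key is G.
A fifth above E in this key is B, lowered to Bb by the flat.
A sixth above E in this key is C.
Together with the bass E, this spells C dominant seventh in first inversion.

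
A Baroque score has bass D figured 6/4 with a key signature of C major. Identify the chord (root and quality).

G major

The figures 6/4 indicate a triad in second inversion.
In second inversion the root lies a fourth above the bass: a fourth above D in C major is G.
The chord tones are D, G, B, giving G major.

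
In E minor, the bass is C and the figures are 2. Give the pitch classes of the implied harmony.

C, D, F#, A

The written figures 2 are shorthand for 6/4/2: the 6/4 are implied.
A second above C in this key is D.
A fourth above C in this key is F#.
A sixth above C in this key is A.
Together with the bass C, this spells D dominant seventh in third inversion.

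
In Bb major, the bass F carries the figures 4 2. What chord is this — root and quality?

The figures 4 2 indicate a seventh chord in third inversion.
In third inversion the root lies a second above the bass: a second above F in Bb major is G.
The chord tones are F, G, Bb, D, giving G minor seventh.

G minor seventh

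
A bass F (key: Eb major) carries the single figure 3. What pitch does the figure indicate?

Counting 2 letter steps above F lands on A; in Eb major, that letter is Ab.

Ab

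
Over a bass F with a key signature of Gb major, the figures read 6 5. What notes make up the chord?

F, Ab, Cb, Db

The written figures 6 5 are shorthand for 6/5/3: the 3 is implied.
A third above F in this key is Ab.
A fifth above F in this key is Cb.
A sixth above F in this key is Db.
Together with the bass F, this spells Db dominant seventh in first inversion.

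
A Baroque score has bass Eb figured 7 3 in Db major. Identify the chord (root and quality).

Eb minor seventh

The figures 7 3 indicate a seventh chord in root position.
In root position the bass is the root, so the root is Eb.
The chord tones are Eb, Gb, Bb, Db, giving Eb minor seventh.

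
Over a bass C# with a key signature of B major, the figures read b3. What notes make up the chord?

C#, Eb, G#

The written figures b3 are shorthand for 5/3: the 5 is implied.
A third above C# in this key is E, lowered to Eb by the flat.
A fifth above C# in this key is G#.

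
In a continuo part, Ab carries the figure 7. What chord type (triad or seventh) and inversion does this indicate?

7 is shorthand for 7/5/3.
Intervals of 7/5/3 above the bass form a seventh chord; the bass is the root, so this is root position.

seventh chord, root position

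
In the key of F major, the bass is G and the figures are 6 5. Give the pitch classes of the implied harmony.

G, Bb, D, E

The written figures 6 5 are shorthand for 6/5/3: the 3 is implied.
A third above G in this key is Bb.
A fifth above G in this key is D.
A sixth above G in this key is E.
Together with the bass G, this spells E half-diminished seventh in first inversion.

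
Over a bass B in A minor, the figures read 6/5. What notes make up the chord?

B, D, F, G

The written figures 6/5 are shorthand for 6/5/3: the 3 is implied.
A third above B in this key is D.
A fifth above B in this key is F.
A sixth above B in this key is G.
Together with the bass B, this spells G dominant seventh in first inversion.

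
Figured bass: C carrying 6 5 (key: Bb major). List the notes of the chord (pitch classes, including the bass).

The written figures 6 5 are shorthand for 6/5/3: the 3 is implied.
A third above C in this key is Eb.
A fifth above C in this key is G.
A sixth above C in this key is A.
Together with the bass C, this spells A half-diminished seventh in first inversion.

C, Eb, G, A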